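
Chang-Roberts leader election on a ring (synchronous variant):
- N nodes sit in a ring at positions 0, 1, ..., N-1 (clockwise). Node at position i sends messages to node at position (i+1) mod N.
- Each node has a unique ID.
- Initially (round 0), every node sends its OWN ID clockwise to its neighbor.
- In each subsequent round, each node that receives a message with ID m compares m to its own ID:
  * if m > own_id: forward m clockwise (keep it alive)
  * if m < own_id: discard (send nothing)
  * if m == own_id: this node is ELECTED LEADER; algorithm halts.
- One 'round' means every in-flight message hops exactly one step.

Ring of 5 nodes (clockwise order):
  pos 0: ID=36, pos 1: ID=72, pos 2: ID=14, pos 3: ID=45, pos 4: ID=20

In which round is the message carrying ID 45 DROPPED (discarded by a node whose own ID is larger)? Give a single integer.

Round 1: pos1(id72) recv 36: drop; pos2(id14) recv 72: fwd; pos3(id45) recv 14: drop; pos4(id20) recv 45: fwd; pos0(id36) recv 20: drop
Round 2: pos3(id45) recv 72: fwd; pos0(id36) recv 45: fwd
Round 3: pos4(id20) recv 72: fwd; pos1(id72) recv 45: drop
Round 4: pos0(id36) recv 72: fwd
Round 5: pos1(id72) recv 72: ELECTED
Message ID 45 originates at pos 3; dropped at pos 1 in round 3

Answer: 3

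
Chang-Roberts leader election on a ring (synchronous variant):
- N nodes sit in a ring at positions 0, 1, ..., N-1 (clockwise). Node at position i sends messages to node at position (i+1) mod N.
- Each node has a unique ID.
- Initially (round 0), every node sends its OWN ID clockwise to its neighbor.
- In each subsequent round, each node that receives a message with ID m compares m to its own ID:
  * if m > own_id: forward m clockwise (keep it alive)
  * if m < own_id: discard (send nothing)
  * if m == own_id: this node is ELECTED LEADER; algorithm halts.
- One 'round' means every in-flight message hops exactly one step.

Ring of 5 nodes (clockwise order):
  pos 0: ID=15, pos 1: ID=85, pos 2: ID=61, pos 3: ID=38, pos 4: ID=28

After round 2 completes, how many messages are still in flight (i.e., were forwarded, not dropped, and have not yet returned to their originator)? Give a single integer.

Round 1: pos1(id85) recv 15: drop; pos2(id61) recv 85: fwd; pos3(id38) recv 61: fwd; pos4(id28) recv 38: fwd; pos0(id15) recv 28: fwd
Round 2: pos3(id38) recv 85: fwd; pos4(id28) recv 61: fwd; pos0(id15) recv 38: fwd; pos1(id85) recv 28: drop
After round 2: 3 messages still in flight

Answer: 3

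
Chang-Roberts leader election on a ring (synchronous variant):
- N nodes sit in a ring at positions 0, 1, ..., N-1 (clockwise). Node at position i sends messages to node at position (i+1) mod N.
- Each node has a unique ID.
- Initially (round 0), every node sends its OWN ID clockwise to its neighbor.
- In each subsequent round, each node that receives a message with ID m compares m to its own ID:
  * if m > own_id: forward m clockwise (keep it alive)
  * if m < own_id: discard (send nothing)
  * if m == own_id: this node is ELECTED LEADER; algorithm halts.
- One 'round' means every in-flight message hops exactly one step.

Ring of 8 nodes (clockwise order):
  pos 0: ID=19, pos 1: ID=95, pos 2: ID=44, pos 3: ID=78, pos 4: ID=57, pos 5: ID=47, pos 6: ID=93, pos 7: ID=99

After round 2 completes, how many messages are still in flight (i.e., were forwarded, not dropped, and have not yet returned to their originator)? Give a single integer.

Round 1: pos1(id95) recv 19: drop; pos2(id44) recv 95: fwd; pos3(id78) recv 44: drop; pos4(id57) recv 78: fwd; pos5(id47) recv 57: fwd; pos6(id93) recv 47: drop; pos7(id99) recv 93: drop; pos0(id19) recv 99: fwd
Round 2: pos3(id78) recv 95: fwd; pos5(id47) recv 78: fwd; pos6(id93) recv 57: drop; pos1(id95) recv 99: fwd
After round 2: 3 messages still in flight

Answer: 3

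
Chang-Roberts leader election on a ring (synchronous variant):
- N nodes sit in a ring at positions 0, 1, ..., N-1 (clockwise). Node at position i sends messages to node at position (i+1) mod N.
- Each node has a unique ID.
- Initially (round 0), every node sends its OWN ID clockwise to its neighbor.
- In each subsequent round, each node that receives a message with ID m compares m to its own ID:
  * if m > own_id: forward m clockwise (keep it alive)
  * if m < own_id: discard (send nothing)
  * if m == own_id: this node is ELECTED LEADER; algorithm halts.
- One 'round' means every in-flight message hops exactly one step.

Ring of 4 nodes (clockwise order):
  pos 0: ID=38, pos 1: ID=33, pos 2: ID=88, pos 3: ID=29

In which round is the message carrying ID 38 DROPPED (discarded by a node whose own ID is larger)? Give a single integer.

Answer: 2

Derivation:
Round 1: pos1(id33) recv 38: fwd; pos2(id88) recv 33: drop; pos3(id29) recv 88: fwd; pos0(id38) recv 29: drop
Round 2: pos2(id88) recv 38: drop; pos0(id38) recv 88: fwd
Round 3: pos1(id33) recv 88: fwd
Round 4: pos2(id88) recv 88: ELECTED
Message ID 38 originates at pos 0; dropped at pos 2 in round 2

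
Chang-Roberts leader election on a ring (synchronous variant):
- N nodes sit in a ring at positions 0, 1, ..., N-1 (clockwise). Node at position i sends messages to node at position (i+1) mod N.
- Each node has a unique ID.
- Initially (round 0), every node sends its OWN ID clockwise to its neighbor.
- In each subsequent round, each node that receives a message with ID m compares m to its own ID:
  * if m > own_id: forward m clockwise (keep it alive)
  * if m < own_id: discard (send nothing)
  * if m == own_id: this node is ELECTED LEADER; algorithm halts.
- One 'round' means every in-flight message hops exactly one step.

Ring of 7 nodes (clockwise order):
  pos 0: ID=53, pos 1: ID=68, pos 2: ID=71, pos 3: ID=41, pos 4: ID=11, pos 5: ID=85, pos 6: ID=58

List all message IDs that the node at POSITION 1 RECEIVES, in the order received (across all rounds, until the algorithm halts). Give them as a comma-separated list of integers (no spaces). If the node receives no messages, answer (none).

Answer: 53,58,85

Derivation:
Round 1: pos1(id68) recv 53: drop; pos2(id71) recv 68: drop; pos3(id41) recv 71: fwd; pos4(id11) recv 41: fwd; pos5(id85) recv 11: drop; pos6(id58) recv 85: fwd; pos0(id53) recv 58: fwd
Round 2: pos4(id11) recv 71: fwd; pos5(id85) recv 41: drop; pos0(id53) recv 85: fwd; pos1(id68) recv 58: drop
Round 3: pos5(id85) recv 71: drop; pos1(id68) recv 85: fwd
Round 4: pos2(id71) recv 85: fwd
Round 5: pos3(id41) recv 85: fwd
Round 6: pos4(id11) recv 85: fwd
Round 7: pos5(id85) recv 85: ELECTED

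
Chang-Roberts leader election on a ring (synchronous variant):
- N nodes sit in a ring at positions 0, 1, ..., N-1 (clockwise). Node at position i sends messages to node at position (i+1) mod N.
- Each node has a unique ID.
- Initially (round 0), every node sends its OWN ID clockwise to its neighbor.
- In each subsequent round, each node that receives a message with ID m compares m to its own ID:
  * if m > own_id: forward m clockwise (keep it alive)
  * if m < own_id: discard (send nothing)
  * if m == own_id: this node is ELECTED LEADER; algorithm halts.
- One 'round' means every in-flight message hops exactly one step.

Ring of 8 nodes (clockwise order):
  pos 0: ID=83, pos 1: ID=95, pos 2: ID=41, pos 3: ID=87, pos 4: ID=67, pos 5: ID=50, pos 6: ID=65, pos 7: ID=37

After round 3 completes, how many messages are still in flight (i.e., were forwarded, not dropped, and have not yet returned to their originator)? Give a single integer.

Answer: 3

Derivation:
Round 1: pos1(id95) recv 83: drop; pos2(id41) recv 95: fwd; pos3(id87) recv 41: drop; pos4(id67) recv 87: fwd; pos5(id50) recv 67: fwd; pos6(id65) recv 50: drop; pos7(id37) recv 65: fwd; pos0(id83) recv 37: drop
Round 2: pos3(id87) recv 95: fwd; pos5(id50) recv 87: fwd; pos6(id65) recv 67: fwd; pos0(id83) recv 65: drop
Round 3: pos4(id67) recv 95: fwd; pos6(id65) recv 87: fwd; pos7(id37) recv 67: fwd
After round 3: 3 messages still in flight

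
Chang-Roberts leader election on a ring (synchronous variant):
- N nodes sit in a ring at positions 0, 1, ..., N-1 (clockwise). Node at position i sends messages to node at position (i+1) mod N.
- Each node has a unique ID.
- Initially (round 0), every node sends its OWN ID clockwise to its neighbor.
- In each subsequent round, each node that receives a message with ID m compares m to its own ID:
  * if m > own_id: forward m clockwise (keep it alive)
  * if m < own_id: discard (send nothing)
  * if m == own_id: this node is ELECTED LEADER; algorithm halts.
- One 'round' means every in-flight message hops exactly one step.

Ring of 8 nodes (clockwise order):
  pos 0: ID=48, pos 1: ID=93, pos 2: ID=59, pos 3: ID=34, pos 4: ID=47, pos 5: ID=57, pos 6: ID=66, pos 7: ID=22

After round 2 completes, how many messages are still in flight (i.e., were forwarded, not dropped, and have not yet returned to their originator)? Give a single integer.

Answer: 3

Derivation:
Round 1: pos1(id93) recv 48: drop; pos2(id59) recv 93: fwd; pos3(id34) recv 59: fwd; pos4(id47) recv 34: drop; pos5(id57) recv 47: drop; pos6(id66) recv 57: drop; pos7(id22) recv 66: fwd; pos0(id48) recv 22: drop
Round 2: pos3(id34) recv 93: fwd; pos4(id47) recv 59: fwd; pos0(id48) recv 66: fwd
After round 2: 3 messages still in flight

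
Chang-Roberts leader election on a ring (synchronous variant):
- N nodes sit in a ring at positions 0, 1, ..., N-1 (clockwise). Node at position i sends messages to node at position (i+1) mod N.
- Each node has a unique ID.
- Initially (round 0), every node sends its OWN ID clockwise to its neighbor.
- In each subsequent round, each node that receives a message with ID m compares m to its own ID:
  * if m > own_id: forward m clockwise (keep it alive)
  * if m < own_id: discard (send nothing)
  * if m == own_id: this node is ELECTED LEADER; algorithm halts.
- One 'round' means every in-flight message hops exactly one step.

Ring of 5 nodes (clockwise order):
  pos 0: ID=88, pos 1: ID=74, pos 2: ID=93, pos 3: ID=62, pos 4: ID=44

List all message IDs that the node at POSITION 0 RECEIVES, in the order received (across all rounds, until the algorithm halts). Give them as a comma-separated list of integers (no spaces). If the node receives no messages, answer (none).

Answer: 44,62,93

Derivation:
Round 1: pos1(id74) recv 88: fwd; pos2(id93) recv 74: drop; pos3(id62) recv 93: fwd; pos4(id44) recv 62: fwd; pos0(id88) recv 44: drop
Round 2: pos2(id93) recv 88: drop; pos4(id44) recv 93: fwd; pos0(id88) recv 62: drop
Round 3: pos0(id88) recv 93: fwd
Round 4: pos1(id74) recv 93: fwd
Round 5: pos2(id93) recv 93: ELECTED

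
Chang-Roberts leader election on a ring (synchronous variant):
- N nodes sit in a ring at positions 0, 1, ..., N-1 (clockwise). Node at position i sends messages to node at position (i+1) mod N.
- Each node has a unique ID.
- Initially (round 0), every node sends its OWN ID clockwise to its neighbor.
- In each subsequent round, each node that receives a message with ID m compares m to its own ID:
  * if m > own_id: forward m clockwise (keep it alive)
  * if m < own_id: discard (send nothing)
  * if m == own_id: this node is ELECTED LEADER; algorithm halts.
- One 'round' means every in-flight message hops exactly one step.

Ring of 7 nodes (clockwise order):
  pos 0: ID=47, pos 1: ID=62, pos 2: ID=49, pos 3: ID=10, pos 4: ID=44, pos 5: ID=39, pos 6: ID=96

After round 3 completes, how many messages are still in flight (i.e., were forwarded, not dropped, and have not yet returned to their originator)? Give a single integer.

Round 1: pos1(id62) recv 47: drop; pos2(id49) recv 62: fwd; pos3(id10) recv 49: fwd; pos4(id44) recv 10: drop; pos5(id39) recv 44: fwd; pos6(id96) recv 39: drop; pos0(id47) recv 96: fwd
Round 2: pos3(id10) recv 62: fwd; pos4(id44) recv 49: fwd; pos6(id96) recv 44: drop; pos1(id62) recv 96: fwd
Round 3: pos4(id44) recv 62: fwd; pos5(id39) recv 49: fwd; pos2(id49) recv 96: fwd
After round 3: 3 messages still in flight

Answer: 3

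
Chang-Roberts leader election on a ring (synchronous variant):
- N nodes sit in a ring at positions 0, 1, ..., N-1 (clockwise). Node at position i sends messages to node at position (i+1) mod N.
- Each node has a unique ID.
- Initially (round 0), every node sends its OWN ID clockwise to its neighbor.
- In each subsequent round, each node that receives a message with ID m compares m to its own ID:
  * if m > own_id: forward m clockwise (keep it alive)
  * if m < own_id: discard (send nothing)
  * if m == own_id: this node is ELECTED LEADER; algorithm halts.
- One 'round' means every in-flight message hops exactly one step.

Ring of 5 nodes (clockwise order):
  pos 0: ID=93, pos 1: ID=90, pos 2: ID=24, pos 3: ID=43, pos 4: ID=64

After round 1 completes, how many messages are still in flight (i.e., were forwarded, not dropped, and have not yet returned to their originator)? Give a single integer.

Answer: 2

Derivation:
Round 1: pos1(id90) recv 93: fwd; pos2(id24) recv 90: fwd; pos3(id43) recv 24: drop; pos4(id64) recv 43: drop; pos0(id93) recv 64: drop
After round 1: 2 messages still in flight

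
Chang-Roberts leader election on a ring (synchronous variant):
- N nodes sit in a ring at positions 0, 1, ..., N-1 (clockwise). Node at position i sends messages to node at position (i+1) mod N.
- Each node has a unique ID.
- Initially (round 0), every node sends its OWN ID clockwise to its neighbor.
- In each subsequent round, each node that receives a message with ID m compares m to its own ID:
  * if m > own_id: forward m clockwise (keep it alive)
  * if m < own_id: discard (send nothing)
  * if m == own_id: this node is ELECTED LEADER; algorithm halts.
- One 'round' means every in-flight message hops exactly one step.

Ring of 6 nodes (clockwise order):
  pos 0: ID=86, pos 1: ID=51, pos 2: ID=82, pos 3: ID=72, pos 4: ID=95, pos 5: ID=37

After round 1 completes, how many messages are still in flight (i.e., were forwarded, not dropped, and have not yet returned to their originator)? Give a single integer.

Round 1: pos1(id51) recv 86: fwd; pos2(id82) recv 51: drop; pos3(id72) recv 82: fwd; pos4(id95) recv 72: drop; pos5(id37) recv 95: fwd; pos0(id86) recv 37: drop
After round 1: 3 messages still in flight

Answer: 3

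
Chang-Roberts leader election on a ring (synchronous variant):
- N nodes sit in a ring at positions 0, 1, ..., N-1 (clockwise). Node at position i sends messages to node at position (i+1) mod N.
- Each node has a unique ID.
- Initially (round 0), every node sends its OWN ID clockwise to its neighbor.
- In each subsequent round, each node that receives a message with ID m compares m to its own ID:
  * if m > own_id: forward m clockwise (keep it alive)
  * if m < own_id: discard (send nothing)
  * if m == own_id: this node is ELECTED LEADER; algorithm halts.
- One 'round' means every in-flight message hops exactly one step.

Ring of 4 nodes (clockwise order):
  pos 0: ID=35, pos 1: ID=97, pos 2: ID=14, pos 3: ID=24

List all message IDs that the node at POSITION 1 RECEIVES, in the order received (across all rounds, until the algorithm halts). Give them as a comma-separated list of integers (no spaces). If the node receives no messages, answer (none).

Round 1: pos1(id97) recv 35: drop; pos2(id14) recv 97: fwd; pos3(id24) recv 14: drop; pos0(id35) recv 24: drop
Round 2: pos3(id24) recv 97: fwd
Round 3: pos0(id35) recv 97: fwd
Round 4: pos1(id97) recv 97: ELECTED

Answer: 35,97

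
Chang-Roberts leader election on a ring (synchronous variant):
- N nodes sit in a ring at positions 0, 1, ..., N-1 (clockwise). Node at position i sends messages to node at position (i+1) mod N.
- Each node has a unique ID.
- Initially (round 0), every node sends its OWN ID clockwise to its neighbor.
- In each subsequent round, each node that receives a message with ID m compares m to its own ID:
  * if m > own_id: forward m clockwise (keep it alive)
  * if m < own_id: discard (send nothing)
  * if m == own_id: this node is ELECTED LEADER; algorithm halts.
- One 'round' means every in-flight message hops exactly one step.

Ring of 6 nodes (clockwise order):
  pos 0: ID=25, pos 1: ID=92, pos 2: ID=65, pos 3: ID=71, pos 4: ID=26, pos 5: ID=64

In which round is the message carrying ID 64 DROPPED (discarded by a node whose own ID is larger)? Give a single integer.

Round 1: pos1(id92) recv 25: drop; pos2(id65) recv 92: fwd; pos3(id71) recv 65: drop; pos4(id26) recv 71: fwd; pos5(id64) recv 26: drop; pos0(id25) recv 64: fwd
Round 2: pos3(id71) recv 92: fwd; pos5(id64) recv 71: fwd; pos1(id92) recv 64: drop
Round 3: pos4(id26) recv 92: fwd; pos0(id25) recv 71: fwd
Round 4: pos5(id64) recv 92: fwd; pos1(id92) recv 71: drop
Round 5: pos0(id25) recv 92: fwd
Round 6: pos1(id92) recv 92: ELECTED
Message ID 64 originates at pos 5; dropped at pos 1 in round 2

Answer: 2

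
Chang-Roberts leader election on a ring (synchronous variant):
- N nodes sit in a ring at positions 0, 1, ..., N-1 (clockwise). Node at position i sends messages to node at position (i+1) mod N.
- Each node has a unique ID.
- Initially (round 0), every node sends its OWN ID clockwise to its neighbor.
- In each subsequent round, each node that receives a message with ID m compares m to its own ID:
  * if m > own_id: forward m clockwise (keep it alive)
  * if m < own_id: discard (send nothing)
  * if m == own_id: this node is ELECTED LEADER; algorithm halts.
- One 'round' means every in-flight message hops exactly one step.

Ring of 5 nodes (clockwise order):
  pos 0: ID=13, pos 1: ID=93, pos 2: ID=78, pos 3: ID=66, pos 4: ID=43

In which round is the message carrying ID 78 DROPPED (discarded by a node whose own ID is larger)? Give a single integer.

Answer: 4

Derivation:
Round 1: pos1(id93) recv 13: drop; pos2(id78) recv 93: fwd; pos3(id66) recv 78: fwd; pos4(id43) recv 66: fwd; pos0(id13) recv 43: fwd
Round 2: pos3(id66) recv 93: fwd; pos4(id43) recv 78: fwd; pos0(id13) recv 66: fwd; pos1(id93) recv 43: drop
Round 3: pos4(id43) recv 93: fwd; pos0(id13) recv 78: fwd; pos1(id93) recv 66: drop
Round 4: pos0(id13) recv 93: fwd; pos1(id93) recv 78: drop
Round 5: pos1(id93) recv 93: ELECTED
Message ID 78 originates at pos 2; dropped at pos 1 in round 4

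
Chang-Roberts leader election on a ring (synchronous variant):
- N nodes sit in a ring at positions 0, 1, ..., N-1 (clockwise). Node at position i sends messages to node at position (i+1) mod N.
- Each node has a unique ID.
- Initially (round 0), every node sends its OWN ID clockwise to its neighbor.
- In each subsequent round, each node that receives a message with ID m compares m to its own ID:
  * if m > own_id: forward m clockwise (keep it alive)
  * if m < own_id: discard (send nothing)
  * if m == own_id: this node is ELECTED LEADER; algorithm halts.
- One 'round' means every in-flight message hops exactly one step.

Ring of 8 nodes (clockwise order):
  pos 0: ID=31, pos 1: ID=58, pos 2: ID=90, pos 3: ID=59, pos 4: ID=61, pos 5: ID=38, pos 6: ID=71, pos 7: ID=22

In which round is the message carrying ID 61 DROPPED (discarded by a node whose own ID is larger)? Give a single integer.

Answer: 2

Derivation:
Round 1: pos1(id58) recv 31: drop; pos2(id90) recv 58: drop; pos3(id59) recv 90: fwd; pos4(id61) recv 59: drop; pos5(id38) recv 61: fwd; pos6(id71) recv 38: drop; pos7(id22) recv 71: fwd; pos0(id31) recv 22: drop
Round 2: pos4(id61) recv 90: fwd; pos6(id71) recv 61: drop; pos0(id31) recv 71: fwd
Round 3: pos5(id38) recv 90: fwd; pos1(id58) recv 71: fwd
Round 4: pos6(id71) recv 90: fwd; pos2(id90) recv 71: drop
Round 5: pos7(id22) recv 90: fwd
Round 6: pos0(id31) recv 90: fwd
Round 7: pos1(id58) recv 90: fwd
Round 8: pos2(id90) recv 90: ELECTED
Message ID 61 originates at pos 4; dropped at pos 6 in round 2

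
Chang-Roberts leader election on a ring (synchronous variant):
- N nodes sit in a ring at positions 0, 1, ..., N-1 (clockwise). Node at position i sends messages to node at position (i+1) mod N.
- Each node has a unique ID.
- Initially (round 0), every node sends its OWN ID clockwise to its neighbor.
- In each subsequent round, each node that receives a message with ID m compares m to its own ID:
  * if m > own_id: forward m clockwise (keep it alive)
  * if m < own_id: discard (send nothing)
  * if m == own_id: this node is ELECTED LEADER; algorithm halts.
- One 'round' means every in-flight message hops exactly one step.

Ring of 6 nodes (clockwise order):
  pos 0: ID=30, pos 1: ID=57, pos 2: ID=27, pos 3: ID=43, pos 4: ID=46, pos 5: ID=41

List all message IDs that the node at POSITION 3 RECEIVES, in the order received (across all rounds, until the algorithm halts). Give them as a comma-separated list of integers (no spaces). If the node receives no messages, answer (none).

Round 1: pos1(id57) recv 30: drop; pos2(id27) recv 57: fwd; pos3(id43) recv 27: drop; pos4(id46) recv 43: drop; pos5(id41) recv 46: fwd; pos0(id30) recv 41: fwd
Round 2: pos3(id43) recv 57: fwd; pos0(id30) recv 46: fwd; pos1(id57) recv 41: drop
Round 3: pos4(id46) recv 57: fwd; pos1(id57) recv 46: drop
Round 4: pos5(id41) recv 57: fwd
Round 5: pos0(id30) recv 57: fwd
Round 6: pos1(id57) recv 57: ELECTED

Answer: 27,57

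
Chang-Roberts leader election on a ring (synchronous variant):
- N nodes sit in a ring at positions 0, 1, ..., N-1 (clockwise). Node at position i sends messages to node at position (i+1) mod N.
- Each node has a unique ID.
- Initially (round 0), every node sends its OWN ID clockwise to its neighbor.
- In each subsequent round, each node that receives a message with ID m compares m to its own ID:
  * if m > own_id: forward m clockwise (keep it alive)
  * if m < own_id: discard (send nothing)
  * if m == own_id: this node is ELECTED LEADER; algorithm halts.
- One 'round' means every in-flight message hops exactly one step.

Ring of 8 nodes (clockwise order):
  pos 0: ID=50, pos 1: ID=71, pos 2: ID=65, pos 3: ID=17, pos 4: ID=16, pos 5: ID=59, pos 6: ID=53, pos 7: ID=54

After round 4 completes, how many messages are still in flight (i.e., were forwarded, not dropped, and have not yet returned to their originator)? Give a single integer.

Answer: 2

Derivation:
Round 1: pos1(id71) recv 50: drop; pos2(id65) recv 71: fwd; pos3(id17) recv 65: fwd; pos4(id16) recv 17: fwd; pos5(id59) recv 16: drop; pos6(id53) recv 59: fwd; pos7(id54) recv 53: drop; pos0(id50) recv 54: fwd
Round 2: pos3(id17) recv 71: fwd; pos4(id16) recv 65: fwd; pos5(id59) recv 17: drop; pos7(id54) recv 59: fwd; pos1(id71) recv 54: drop
Round 3: pos4(id16) recv 71: fwd; pos5(id59) recv 65: fwd; pos0(id50) recv 59: fwd
Round 4: pos5(id59) recv 71: fwd; pos6(id53) recv 65: fwd; pos1(id71) recv 59: drop
After round 4: 2 messages still in flight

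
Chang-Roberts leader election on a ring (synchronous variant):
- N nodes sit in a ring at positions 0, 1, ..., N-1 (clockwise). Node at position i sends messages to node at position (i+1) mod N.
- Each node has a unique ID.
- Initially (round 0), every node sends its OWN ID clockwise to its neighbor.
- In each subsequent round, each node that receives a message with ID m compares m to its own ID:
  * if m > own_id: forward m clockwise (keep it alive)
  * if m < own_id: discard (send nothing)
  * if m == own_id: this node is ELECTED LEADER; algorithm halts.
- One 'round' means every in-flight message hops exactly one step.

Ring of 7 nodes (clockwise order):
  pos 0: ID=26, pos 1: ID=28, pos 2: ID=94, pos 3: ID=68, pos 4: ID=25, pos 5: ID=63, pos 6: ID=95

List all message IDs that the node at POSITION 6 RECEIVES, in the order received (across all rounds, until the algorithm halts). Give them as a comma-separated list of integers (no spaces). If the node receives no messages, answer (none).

Round 1: pos1(id28) recv 26: drop; pos2(id94) recv 28: drop; pos3(id68) recv 94: fwd; pos4(id25) recv 68: fwd; pos5(id63) recv 25: drop; pos6(id95) recv 63: drop; pos0(id26) recv 95: fwd
Round 2: pos4(id25) recv 94: fwd; pos5(id63) recv 68: fwd; pos1(id28) recv 95: fwd
Round 3: pos5(id63) recv 94: fwd; pos6(id95) recv 68: drop; pos2(id94) recv 95: fwd
Round 4: pos6(id95) recv 94: drop; pos3(id68) recv 95: fwd
Round 5: pos4(id25) recv 95: fwd
Round 6: pos5(id63) recv 95: fwd
Round 7: pos6(id95) recv 95: ELECTED

Answer: 63,68,94,95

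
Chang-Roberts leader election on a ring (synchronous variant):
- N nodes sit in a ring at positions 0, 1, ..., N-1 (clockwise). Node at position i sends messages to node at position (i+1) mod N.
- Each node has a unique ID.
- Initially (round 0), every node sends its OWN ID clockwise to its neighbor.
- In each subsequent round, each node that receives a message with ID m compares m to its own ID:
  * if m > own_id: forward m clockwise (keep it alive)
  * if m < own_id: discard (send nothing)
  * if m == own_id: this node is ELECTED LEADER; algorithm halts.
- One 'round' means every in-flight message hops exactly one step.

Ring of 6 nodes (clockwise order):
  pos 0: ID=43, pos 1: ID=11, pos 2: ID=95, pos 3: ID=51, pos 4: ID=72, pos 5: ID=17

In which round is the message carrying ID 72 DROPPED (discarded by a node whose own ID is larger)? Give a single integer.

Answer: 4

Derivation:
Round 1: pos1(id11) recv 43: fwd; pos2(id95) recv 11: drop; pos3(id51) recv 95: fwd; pos4(id72) recv 51: drop; pos5(id17) recv 72: fwd; pos0(id43) recv 17: drop
Round 2: pos2(id95) recv 43: drop; pos4(id72) recv 95: fwd; pos0(id43) recv 72: fwd
Round 3: pos5(id17) recv 95: fwd; pos1(id11) recv 72: fwd
Round 4: pos0(id43) recv 95: fwd; pos2(id95) recv 72: drop
Round 5: pos1(id11) recv 95: fwd
Round 6: pos2(id95) recv 95: ELECTED
Message ID 72 originates at pos 4; dropped at pos 2 in round 4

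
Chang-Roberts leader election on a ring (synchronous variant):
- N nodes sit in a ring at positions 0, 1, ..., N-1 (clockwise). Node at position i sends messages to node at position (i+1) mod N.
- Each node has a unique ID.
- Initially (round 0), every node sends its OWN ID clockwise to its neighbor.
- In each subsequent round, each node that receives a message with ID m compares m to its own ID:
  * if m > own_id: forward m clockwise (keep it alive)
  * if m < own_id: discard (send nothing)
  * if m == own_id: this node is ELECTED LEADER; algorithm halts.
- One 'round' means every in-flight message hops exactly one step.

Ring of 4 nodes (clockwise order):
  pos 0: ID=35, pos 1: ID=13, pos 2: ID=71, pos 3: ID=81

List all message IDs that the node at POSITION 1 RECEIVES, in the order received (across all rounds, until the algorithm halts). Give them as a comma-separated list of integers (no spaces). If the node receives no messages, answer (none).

Answer: 35,81

Derivation:
Round 1: pos1(id13) recv 35: fwd; pos2(id71) recv 13: drop; pos3(id81) recv 71: drop; pos0(id35) recv 81: fwd
Round 2: pos2(id71) recv 35: drop; pos1(id13) recv 81: fwd
Round 3: pos2(id71) recv 81: fwd
Round 4: pos3(id81) recv 81: ELECTED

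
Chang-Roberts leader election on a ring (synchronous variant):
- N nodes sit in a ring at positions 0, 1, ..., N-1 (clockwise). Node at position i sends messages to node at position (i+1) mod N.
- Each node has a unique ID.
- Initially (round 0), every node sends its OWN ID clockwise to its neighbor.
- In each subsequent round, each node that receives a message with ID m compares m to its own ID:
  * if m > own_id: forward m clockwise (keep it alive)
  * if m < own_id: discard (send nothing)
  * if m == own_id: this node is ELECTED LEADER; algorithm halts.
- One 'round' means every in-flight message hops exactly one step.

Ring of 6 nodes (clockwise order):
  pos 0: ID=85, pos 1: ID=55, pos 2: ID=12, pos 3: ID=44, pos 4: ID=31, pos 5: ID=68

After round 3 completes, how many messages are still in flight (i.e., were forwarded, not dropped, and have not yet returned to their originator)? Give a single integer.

Round 1: pos1(id55) recv 85: fwd; pos2(id12) recv 55: fwd; pos3(id44) recv 12: drop; pos4(id31) recv 44: fwd; pos5(id68) recv 31: drop; pos0(id85) recv 68: drop
Round 2: pos2(id12) recv 85: fwd; pos3(id44) recv 55: fwd; pos5(id68) recv 44: drop
Round 3: pos3(id44) recv 85: fwd; pos4(id31) recv 55: fwd
After round 3: 2 messages still in flight

Answer: 2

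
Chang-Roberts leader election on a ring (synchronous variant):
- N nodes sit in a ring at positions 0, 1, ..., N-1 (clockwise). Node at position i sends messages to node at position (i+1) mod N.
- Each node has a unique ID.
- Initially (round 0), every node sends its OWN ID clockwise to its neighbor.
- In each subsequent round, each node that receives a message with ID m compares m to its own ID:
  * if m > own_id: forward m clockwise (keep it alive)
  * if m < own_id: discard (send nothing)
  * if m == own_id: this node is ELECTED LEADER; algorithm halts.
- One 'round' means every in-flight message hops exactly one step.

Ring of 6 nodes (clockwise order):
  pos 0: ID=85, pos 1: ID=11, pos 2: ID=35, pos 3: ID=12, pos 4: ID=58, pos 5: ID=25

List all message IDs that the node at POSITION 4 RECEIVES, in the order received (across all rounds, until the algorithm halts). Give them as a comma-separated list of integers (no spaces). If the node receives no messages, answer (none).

Round 1: pos1(id11) recv 85: fwd; pos2(id35) recv 11: drop; pos3(id12) recv 35: fwd; pos4(id58) recv 12: drop; pos5(id25) recv 58: fwd; pos0(id85) recv 25: drop
Round 2: pos2(id35) recv 85: fwd; pos4(id58) recv 35: drop; pos0(id85) recv 58: drop
Round 3: pos3(id12) recv 85: fwd
Round 4: pos4(id58) recv 85: fwd
Round 5: pos5(id25) recv 85: fwd
Round 6: pos0(id85) recv 85: ELECTED

Answer: 12,35,85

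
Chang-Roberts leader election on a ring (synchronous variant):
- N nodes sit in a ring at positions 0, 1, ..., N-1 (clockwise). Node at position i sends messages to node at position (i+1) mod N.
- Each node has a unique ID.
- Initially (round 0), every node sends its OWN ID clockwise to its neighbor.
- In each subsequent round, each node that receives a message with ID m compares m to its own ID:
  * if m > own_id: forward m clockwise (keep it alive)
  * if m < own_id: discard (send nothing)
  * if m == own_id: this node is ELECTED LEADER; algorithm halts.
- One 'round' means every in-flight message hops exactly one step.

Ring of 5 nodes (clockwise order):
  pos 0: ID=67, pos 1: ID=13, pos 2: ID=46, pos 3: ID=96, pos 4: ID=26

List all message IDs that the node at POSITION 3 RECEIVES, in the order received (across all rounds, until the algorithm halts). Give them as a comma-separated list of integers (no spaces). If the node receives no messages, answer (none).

Round 1: pos1(id13) recv 67: fwd; pos2(id46) recv 13: drop; pos3(id96) recv 46: drop; pos4(id26) recv 96: fwd; pos0(id67) recv 26: drop
Round 2: pos2(id46) recv 67: fwd; pos0(id67) recv 96: fwd
Round 3: pos3(id96) recv 67: drop; pos1(id13) recv 96: fwd
Round 4: pos2(id46) recv 96: fwd
Round 5: pos3(id96) recv 96: ELECTED

Answer: 46,67,96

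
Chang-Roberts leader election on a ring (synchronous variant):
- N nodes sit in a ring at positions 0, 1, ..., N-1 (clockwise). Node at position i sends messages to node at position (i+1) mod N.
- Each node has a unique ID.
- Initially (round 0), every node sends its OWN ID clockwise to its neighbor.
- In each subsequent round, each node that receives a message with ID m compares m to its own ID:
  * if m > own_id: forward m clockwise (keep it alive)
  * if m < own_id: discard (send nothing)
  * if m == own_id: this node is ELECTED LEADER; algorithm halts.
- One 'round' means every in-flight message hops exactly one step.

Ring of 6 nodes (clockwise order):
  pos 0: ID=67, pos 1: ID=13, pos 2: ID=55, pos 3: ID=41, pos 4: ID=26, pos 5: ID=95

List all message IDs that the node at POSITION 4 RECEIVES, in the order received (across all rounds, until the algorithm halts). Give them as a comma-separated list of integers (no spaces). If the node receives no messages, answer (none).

Answer: 41,55,67,95

Derivation:
Round 1: pos1(id13) recv 67: fwd; pos2(id55) recv 13: drop; pos3(id41) recv 55: fwd; pos4(id26) recv 41: fwd; pos5(id95) recv 26: drop; pos0(id67) recv 95: fwd
Round 2: pos2(id55) recv 67: fwd; pos4(id26) recv 55: fwd; pos5(id95) recv 41: drop; pos1(id13) recv 95: fwd
Round 3: pos3(id41) recv 67: fwd; pos5(id95) recv 55: drop; pos2(id55) recv 95: fwd
Round 4: pos4(id26) recv 67: fwd; pos3(id41) recv 95: fwd
Round 5: pos5(id95) recv 67: drop; pos4(id26) recv 95: fwd
Round 6: pos5(id95) recv 95: ELECTED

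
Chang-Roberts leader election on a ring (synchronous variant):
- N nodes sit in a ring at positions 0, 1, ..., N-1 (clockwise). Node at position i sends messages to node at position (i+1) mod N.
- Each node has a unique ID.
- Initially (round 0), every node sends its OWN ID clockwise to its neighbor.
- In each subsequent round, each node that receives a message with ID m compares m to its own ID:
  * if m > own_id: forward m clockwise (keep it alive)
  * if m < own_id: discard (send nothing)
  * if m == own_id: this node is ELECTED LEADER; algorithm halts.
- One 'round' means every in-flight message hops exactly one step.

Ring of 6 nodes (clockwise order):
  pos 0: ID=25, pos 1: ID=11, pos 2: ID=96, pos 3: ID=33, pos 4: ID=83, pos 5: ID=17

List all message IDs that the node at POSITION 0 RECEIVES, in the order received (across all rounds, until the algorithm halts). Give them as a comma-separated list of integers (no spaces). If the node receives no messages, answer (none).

Answer: 17,83,96

Derivation:
Round 1: pos1(id11) recv 25: fwd; pos2(id96) recv 11: drop; pos3(id33) recv 96: fwd; pos4(id83) recv 33: drop; pos5(id17) recv 83: fwd; pos0(id25) recv 17: drop
Round 2: pos2(id96) recv 25: drop; pos4(id83) recv 96: fwd; pos0(id25) recv 83: fwd
Round 3: pos5(id17) recv 96: fwd; pos1(id11) recv 83: fwd
Round 4: pos0(id25) recv 96: fwd; pos2(id96) recv 83: drop
Round 5: pos1(id11) recv 96: fwd
Round 6: pos2(id96) recv 96: ELECTED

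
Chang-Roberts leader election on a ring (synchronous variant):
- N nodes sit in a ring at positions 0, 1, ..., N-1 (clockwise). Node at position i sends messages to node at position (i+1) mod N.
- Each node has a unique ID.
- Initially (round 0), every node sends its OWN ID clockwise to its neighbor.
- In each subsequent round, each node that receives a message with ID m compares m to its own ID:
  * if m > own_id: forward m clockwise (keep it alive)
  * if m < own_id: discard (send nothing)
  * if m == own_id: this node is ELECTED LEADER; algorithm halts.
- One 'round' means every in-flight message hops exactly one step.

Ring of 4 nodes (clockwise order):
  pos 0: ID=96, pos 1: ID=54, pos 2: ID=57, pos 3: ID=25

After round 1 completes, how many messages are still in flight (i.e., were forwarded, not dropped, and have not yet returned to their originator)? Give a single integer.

Round 1: pos1(id54) recv 96: fwd; pos2(id57) recv 54: drop; pos3(id25) recv 57: fwd; pos0(id96) recv 25: drop
After round 1: 2 messages still in flight

Answer: 2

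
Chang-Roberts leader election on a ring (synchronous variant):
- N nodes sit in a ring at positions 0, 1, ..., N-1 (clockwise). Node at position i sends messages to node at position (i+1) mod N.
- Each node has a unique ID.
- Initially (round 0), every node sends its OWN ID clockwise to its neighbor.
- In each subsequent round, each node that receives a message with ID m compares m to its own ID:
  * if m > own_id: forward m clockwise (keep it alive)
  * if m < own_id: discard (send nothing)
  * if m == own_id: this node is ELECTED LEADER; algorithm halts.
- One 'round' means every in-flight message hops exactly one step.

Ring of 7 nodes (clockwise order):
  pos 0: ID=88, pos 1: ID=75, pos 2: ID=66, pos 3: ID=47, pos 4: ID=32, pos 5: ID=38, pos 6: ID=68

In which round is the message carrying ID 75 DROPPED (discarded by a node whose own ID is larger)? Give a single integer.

Round 1: pos1(id75) recv 88: fwd; pos2(id66) recv 75: fwd; pos3(id47) recv 66: fwd; pos4(id32) recv 47: fwd; pos5(id38) recv 32: drop; pos6(id68) recv 38: drop; pos0(id88) recv 68: drop
Round 2: pos2(id66) recv 88: fwd; pos3(id47) recv 75: fwd; pos4(id32) recv 66: fwd; pos5(id38) recv 47: fwd
Round 3: pos3(id47) recv 88: fwd; pos4(id32) recv 75: fwd; pos5(id38) recv 66: fwd; pos6(id68) recv 47: drop
Round 4: pos4(id32) recv 88: fwd; pos5(id38) recv 75: fwd; pos6(id68) recv 66: drop
Round 5: pos5(id38) recv 88: fwd; pos6(id68) recv 75: fwd
Round 6: pos6(id68) recv 88: fwd; pos0(id88) recv 75: drop
Round 7: pos0(id88) recv 88: ELECTED
Message ID 75 originates at pos 1; dropped at pos 0 in round 6

Answer: 6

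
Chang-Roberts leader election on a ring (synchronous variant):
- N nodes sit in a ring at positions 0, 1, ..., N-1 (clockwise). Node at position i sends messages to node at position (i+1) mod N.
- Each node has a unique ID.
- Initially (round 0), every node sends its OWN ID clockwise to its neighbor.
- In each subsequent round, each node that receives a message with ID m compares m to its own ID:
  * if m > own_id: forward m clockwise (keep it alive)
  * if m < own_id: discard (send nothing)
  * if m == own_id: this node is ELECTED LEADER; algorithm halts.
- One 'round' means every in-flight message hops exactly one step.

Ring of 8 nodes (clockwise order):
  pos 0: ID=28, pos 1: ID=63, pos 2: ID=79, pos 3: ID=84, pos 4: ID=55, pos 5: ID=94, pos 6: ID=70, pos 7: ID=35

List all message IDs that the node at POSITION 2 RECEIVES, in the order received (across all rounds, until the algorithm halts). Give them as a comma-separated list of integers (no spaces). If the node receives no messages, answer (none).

Round 1: pos1(id63) recv 28: drop; pos2(id79) recv 63: drop; pos3(id84) recv 79: drop; pos4(id55) recv 84: fwd; pos5(id94) recv 55: drop; pos6(id70) recv 94: fwd; pos7(id35) recv 70: fwd; pos0(id28) recv 35: fwd
Round 2: pos5(id94) recv 84: drop; pos7(id35) recv 94: fwd; pos0(id28) recv 70: fwd; pos1(id63) recv 35: drop
Round 3: pos0(id28) recv 94: fwd; pos1(id63) recv 70: fwd
Round 4: pos1(id63) recv 94: fwd; pos2(id79) recv 70: drop
Round 5: pos2(id79) recv 94: fwd
Round 6: pos3(id84) recv 94: fwd
Round 7: pos4(id55) recv 94: fwd
Round 8: pos5(id94) recv 94: ELECTED

Answer: 63,70,94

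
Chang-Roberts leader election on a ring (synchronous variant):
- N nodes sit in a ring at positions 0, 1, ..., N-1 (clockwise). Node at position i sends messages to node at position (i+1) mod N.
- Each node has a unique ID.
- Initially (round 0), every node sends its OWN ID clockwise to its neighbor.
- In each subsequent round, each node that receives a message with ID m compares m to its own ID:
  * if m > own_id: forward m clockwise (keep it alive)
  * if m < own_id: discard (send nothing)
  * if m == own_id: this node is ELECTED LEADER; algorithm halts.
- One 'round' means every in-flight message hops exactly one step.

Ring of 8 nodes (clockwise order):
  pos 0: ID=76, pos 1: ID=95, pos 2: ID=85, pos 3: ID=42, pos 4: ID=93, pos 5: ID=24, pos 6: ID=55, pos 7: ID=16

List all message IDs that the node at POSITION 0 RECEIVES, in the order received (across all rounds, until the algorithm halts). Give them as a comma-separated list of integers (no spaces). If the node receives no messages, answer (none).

Answer: 16,55,93,95

Derivation:
Round 1: pos1(id95) recv 76: drop; pos2(id85) recv 95: fwd; pos3(id42) recv 85: fwd; pos4(id93) recv 42: drop; pos5(id24) recv 93: fwd; pos6(id55) recv 24: drop; pos7(id16) recv 55: fwd; pos0(id76) recv 16: drop
Round 2: pos3(id42) recv 95: fwd; pos4(id93) recv 85: drop; pos6(id55) recv 93: fwd; pos0(id76) recv 55: drop
Round 3: pos4(id93) recv 95: fwd; pos7(id16) recv 93: fwd
Round 4: pos5(id24) recv 95: fwd; pos0(id76) recv 93: fwd
Round 5: pos6(id55) recv 95: fwd; pos1(id95) recv 93: drop
Round 6: pos7(id16) recv 95: fwd
Round 7: pos0(id76) recv 95: fwd
Round 8: pos1(id95) recv 95: ELECTED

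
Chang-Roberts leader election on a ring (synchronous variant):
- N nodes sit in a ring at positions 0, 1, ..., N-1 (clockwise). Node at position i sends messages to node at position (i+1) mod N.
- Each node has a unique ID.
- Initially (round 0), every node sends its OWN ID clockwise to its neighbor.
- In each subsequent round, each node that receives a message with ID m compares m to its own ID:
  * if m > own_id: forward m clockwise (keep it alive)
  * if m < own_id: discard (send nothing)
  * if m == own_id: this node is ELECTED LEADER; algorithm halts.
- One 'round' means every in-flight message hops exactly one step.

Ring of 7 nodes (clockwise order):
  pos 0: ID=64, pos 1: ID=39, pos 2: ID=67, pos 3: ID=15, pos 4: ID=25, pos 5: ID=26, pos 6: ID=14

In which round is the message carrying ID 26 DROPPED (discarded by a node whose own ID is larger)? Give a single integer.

Round 1: pos1(id39) recv 64: fwd; pos2(id67) recv 39: drop; pos3(id15) recv 67: fwd; pos4(id25) recv 15: drop; pos5(id26) recv 25: drop; pos6(id14) recv 26: fwd; pos0(id64) recv 14: drop
Round 2: pos2(id67) recv 64: drop; pos4(id25) recv 67: fwd; pos0(id64) recv 26: drop
Round 3: pos5(id26) recv 67: fwd
Round 4: pos6(id14) recv 67: fwd
Round 5: pos0(id64) recv 67: fwd
Round 6: pos1(id39) recv 67: fwd
Round 7: pos2(id67) recv 67: ELECTED
Message ID 26 originates at pos 5; dropped at pos 0 in round 2

Answer: 2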